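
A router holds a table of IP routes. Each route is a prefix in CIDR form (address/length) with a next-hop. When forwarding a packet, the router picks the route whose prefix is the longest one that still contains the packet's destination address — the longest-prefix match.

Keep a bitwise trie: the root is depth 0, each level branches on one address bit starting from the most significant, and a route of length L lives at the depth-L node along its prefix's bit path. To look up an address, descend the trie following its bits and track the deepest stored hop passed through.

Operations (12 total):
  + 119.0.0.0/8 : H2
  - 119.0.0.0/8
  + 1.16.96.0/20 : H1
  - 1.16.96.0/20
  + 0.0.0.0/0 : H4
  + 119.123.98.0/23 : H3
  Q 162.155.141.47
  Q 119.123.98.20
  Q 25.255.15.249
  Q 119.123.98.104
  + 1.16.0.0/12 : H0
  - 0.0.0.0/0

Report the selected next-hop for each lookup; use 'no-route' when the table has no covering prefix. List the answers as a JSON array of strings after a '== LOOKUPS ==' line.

Apply in order:
  add 119.0.0.0/8 -> H2 at depth 8
  - 119.0.0.0/8 clear@8
  add 1.16.96.0/20 -> H1 at depth 20
  - 1.16.96.0/20 clear@20
  add 0.0.0.0/0 -> H4 at depth 0
  add 119.123.98.0/23 -> H3 at depth 23
  lookup 162.155.141.47: bits ε walk d0:H4 -> H4
  lookup 119.123.98.20: bits 01110111011110110110001 walk d0:H4→d1:-→d2:-→d3:-→d4:-→d5:-→d6:-→d7:-→d8:-→d9:-→d10:-→d11:-→d12:-→d13:-→d14:-→d15:-→d16:-→d17:-→d18:-→d19:-→d20:-→d21:-→d22:-→d23:H3 -> H3
  lookup 25.255.15.249: bits 000 walk d0:H4→d1:-→d2:-→d3:- -> H4
  lookup 119.123.98.104: bits 01110111011110110110001 walk d0:H4→d1:-→d2:-→d3:-→d4:-→d5:-→d6:-→d7:-→d8:-→d9:-→d10:-→d11:-→d12:-→d13:-→d14:-→d15:-→d16:-→d17:-→d18:-→d19:-→d20:-→d21:-→d22:-→d23:H3 -> H3
  add 1.16.0.0/12 -> H0 at depth 12
  - 0.0.0.0/0 clear@0

== LOOKUPS ==
["H4","H3","H4","H3"]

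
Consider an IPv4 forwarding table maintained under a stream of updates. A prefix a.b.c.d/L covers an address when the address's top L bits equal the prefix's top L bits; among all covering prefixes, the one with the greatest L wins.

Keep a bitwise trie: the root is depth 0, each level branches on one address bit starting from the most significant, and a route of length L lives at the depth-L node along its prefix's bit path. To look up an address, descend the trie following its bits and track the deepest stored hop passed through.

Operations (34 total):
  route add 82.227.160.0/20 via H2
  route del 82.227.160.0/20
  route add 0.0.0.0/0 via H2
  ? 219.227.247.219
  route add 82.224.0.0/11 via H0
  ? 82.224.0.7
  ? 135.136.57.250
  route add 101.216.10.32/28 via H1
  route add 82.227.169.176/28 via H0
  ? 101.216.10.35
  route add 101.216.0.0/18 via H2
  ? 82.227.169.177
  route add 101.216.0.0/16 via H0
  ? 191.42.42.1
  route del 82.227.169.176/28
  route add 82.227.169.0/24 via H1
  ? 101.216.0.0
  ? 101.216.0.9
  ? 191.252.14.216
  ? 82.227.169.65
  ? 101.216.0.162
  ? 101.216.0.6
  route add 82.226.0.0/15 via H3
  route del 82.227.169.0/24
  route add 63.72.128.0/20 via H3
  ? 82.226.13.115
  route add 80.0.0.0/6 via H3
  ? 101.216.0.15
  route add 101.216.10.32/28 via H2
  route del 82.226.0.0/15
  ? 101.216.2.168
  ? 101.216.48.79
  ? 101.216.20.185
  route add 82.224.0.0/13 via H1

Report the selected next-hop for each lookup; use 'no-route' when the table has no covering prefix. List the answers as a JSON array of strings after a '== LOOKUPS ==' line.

Trace:
  add 82.227.160.0/20 -> H2 at depth 20
  del 82.227.160.0/20 (clear depth 20)
  add 0.0.0.0/0 -> H2 at depth 0
  ? 219.227.247.219  path d0:H2  best=H2
  add 82.224.0.0/11 -> H0 at depth 11
  ? 82.224.0.7  path d0:H2→d1:-→d2:-→d3:-→d4:-→d5:-→d6:-→d7:-→d8:-→d9:-→d10:-→d11:H0→d12:-→d13:-→d14:-  best=H0
  ? 135.136.57.250  path d0:H2  best=H2
  add 101.216.10.32/28 -> H1 at depth 28
  add 82.227.169.176/28 -> H0 at depth 28
  ? 101.216.10.35  path d0:H2→d1:-→d2:-→d3:-→d4:-→d5:-→d6:-→d7:-→d8:-→d9:-→d10:-→d11:-→d12:-→d13:-→d14:-→d15:-→d16:-→d17:-→d18:-→d19:-→d20:-→d21:-→d22:-→d23:-→d24:-→d25:-→d26:-→d27:-→d28:H1  best=H1
  add 101.216.0.0/18 -> H2 at depth 18
  ? 82.227.169.177  path d0:H2→d1:-→d2:-→d3:-→d4:-→d5:-→d6:-→d7:-→d8:-→d9:-→d10:-→d11:H0→d12:-→d13:-→d14:-→d15:-→d16:-→d17:-→d18:-→d19:-→d20:-→d21:-→d22:-→d23:-→d24:-→d25:-→d26:-→d27:-→d28:H0  best=H0
  add 101.216.0.0/16 -> H0 at depth 16
  ? 191.42.42.1  path d0:H2  best=H2
  del 82.227.169.176/28 (clear depth 28)
  add 82.227.169.0/24 -> H1 at depth 24
  ? 101.216.0.0  path d0:H2→d1:-→d2:-→d3:-→d4:-→d5:-→d6:-→d7:-→d8:-→d9:-→d10:-→d11:-→d12:-→d13:-→d14:-→d15:-→d16:H0→d17:-→d18:H2→d19:-→d20:-  best=H2
  ? 101.216.0.9  path d0:H2→d1:-→d2:-→d3:-→d4:-→d5:-→d6:-→d7:-→d8:-→d9:-→d10:-→d11:-→d12:-→d13:-→d14:-→d15:-→d16:H0→d17:-→d18:H2→d19:-→d20:-  best=H2
  ? 191.252.14.216  path d0:H2  best=H2
  ? 82.227.169.65  path d0:H2→d1:-→d2:-→d3:-→d4:-→d5:-→d6:-→d7:-→d8:-→d9:-→d10:-→d11:H0→d12:-→d13:-→d14:-→d15:-→d16:-→d17:-→d18:-→d19:-→d20:-→d21:-→d22:-→d23:-→d24:H1  best=H1
  ? 101.216.0.162  path d0:H2→d1:-→d2:-→d3:-→d4:-→d5:-→d6:-→d7:-→d8:-→d9:-→d10:-→d11:-→d12:-→d13:-→d14:-→d15:-→d16:H0→d17:-→d18:H2→d19:-→d20:-  best=H2
  ? 101.216.0.6  path d0:H2→d1:-→d2:-→d3:-→d4:-→d5:-→d6:-→d7:-→d8:-→d9:-→d10:-→d11:-→d12:-→d13:-→d14:-→d15:-→d16:H0→d17:-→d18:H2→d19:-→d20:-  best=H2
  add 82.226.0.0/15 -> H3 at depth 15
  del 82.227.169.0/24 (clear depth 24)
  add 63.72.128.0/20 -> H3 at depth 20
  ? 82.226.13.115  path d0:H2→d1:-→d2:-→d3:-→d4:-→d5:-→d6:-→d7:-→d8:-→d9:-→d10:-→d11:H0→d12:-→d13:-→d14:-→d15:H3  best=H3
  add 80.0.0.0/6 -> H3 at depth 6
  ? 101.216.0.15  path d0:H2→d1:-→d2:-→d3:-→d4:-→d5:-→d6:-→d7:-→d8:-→d9:-→d10:-→d11:-→d12:-→d13:-→d14:-→d15:-→d16:H0→d17:-→d18:H2→d19:-→d20:-  best=H2
  add 101.216.10.32/28 -> H2 at depth 28
  del 82.226.0.0/15 (clear depth 15)
  ? 101.216.2.168  path d0:H2→d1:-→d2:-→d3:-→d4:-→d5:-→d6:-→d7:-→d8:-→d9:-→d10:-→d11:-→d12:-→d13:-→d14:-→d15:-→d16:H0→d17:-→d18:H2→d19:-→d20:-  best=H2
  ? 101.216.48.79  path d0:H2→d1:-→d2:-→d3:-→d4:-→d5:-→d6:-→d7:-→d8:-→d9:-→d10:-→d11:-→d12:-→d13:-→d14:-→d15:-→d16:H0→d17:-→d18:H2  best=H2
  ? 101.216.20.185  path d0:H2→d1:-→d2:-→d3:-→d4:-→d5:-→d6:-→d7:-→d8:-→d9:-→d10:-→d11:-→d12:-→d13:-→d14:-→d15:-→d16:H0→d17:-→d18:H2→d19:-  best=H2
  add 82.224.0.0/13 -> H1 at depth 13

== LOOKUPS ==
["H2","H0","H2","H1","H0","H2","H2","H2","H2","H1","H2","H2","H3","H2","H2","H2","H2"]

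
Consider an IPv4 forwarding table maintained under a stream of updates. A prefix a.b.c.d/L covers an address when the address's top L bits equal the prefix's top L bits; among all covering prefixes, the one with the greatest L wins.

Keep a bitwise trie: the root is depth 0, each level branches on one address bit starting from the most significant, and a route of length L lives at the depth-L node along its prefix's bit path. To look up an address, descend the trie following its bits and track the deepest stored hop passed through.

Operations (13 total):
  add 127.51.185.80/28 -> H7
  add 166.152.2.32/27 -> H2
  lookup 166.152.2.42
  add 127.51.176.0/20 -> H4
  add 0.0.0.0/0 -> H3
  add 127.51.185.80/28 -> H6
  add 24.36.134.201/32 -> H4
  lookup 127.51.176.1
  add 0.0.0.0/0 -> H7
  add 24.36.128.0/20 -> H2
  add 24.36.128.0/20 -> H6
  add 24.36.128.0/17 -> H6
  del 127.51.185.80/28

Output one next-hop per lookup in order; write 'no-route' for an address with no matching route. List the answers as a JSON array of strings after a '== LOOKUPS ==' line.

Trace:
  + 127.51.185.80/28 (H7) depth=28
  + 166.152.2.32/27 (H2) depth=27
  Q 166.152.2.42: descend 101001101001100000000010001 ; hops seen [H2] ; pick H2
  + 127.51.176.0/20 (H4) depth=20
  + 0.0.0.0/0 (H3) depth=0
  + 127.51.185.80/28 (H6) depth=28
  + 24.36.134.201/32 (H4) depth=32
  Q 127.51.176.1: descend 01111111001100111011 ; hops seen [H3,H4] ; pick H4
  + 0.0.0.0/0 (H7) depth=0
  + 24.36.128.0/20 (H2) depth=20
  + 24.36.128.0/20 (H6) depth=20
  + 24.36.128.0/17 (H6) depth=17
  - 127.51.185.80/28 clear@28

== LOOKUPS ==
["H2","H4"]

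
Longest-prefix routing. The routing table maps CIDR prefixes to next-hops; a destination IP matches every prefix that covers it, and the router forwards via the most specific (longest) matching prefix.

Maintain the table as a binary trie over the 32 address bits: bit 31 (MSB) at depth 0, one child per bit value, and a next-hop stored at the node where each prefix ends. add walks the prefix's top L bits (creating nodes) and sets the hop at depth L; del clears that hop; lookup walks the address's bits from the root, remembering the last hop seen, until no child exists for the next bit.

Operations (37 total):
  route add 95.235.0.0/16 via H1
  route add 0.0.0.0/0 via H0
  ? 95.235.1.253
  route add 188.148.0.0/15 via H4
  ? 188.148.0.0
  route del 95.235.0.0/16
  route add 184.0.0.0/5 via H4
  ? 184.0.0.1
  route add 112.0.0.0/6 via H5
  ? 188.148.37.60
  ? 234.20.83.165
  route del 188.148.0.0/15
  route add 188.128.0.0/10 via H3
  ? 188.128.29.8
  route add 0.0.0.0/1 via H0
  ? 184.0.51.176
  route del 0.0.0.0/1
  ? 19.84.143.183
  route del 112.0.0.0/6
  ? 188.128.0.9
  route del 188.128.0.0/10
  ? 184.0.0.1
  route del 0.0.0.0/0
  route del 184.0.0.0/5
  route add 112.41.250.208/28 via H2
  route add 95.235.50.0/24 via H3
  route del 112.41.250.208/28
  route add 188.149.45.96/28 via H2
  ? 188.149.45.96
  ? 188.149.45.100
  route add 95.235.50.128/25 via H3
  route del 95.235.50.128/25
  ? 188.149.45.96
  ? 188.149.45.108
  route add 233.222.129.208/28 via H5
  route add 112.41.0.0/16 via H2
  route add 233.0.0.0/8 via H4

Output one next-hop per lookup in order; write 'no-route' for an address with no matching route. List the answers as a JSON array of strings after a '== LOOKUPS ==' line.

Apply in order:
  add 95.235.0.0/16 -> H1 at depth 16
  add 0.0.0.0/0 -> H0 at depth 0
  lookup 95.235.1.253: bits 0101111111101011 walk d0:H0→d1:-→d2:-→d3:-→d4:-→d5:-→d6:-→d7:-→d8:-→d9:-→d10:-→d11:-→d12:-→d13:-→d14:-→d15:-→d16:H1 -> H1
  add 188.148.0.0/15 -> H4 at depth 15
  lookup 188.148.0.0: bits 101111001001010 walk d0:H0→d1:-→d2:-→d3:-→d4:-→d5:-→d6:-→d7:-→d8:-→d9:-→d10:-→d11:-→d12:-→d13:-→d14:-→d15:H4 -> H4
  - 95.235.0.0/16 clear@16
  add 184.0.0.0/5 -> H4 at depth 5
  lookup 184.0.0.1: bits 10111 walk d0:H0→d1:-→d2:-→d3:-→d4:-→d5:H4 -> H4
  add 112.0.0.0/6 -> H5 at depth 6
  lookup 188.148.37.60: bits 101111001001010 walk d0:H0→d1:-→d2:-→d3:-→d4:-→d5:H4→d6:-→d7:-→d8:-→d9:-→d10:-→d11:-→d12:-→d13:-→d14:-→d15:H4 -> H4
  lookup 234.20.83.165: bits 1 walk d0:H0→d1:- -> H0
  - 188.148.0.0/15 clear@15
  add 188.128.0.0/10 -> H3 at depth 10
  lookup 188.128.29.8: bits 10111100100 walk d0:H0→d1:-→d2:-→d3:-→d4:-→d5:H4→d6:-→d7:-→d8:-→d9:-→d10:H3→d11:- -> H3
  add 0.0.0.0/1 -> H0 at depth 1
  lookup 184.0.51.176: bits 10111 walk d0:H0→d1:-→d2:-→d3:-→d4:-→d5:H4 -> H4
  - 0.0.0.0/1 clear@1
  lookup 19.84.143.183: bits 0 walk d0:H0→d1:- -> H0
  - 112.0.0.0/6 clear@6
  lookup 188.128.0.9: bits 10111100100 walk d0:H0→d1:-→d2:-→d3:-→d4:-→d5:H4→d6:-→d7:-→d8:-→d9:-→d10:H3→d11:- -> H3
  - 188.128.0.0/10 clear@10
  lookup 184.0.0.1: bits 10111 walk d0:H0→d1:-→d2:-→d3:-→d4:-→d5:H4 -> H4
  - 0.0.0.0/0 clear@0
  - 184.0.0.0/5 clear@5
  add 112.41.250.208/28 -> H2 at depth 28
  add 95.235.50.0/24 -> H3 at depth 24
  - 112.41.250.208/28 clear@28
  add 188.149.45.96/28 -> H2 at depth 28
  lookup 188.149.45.96: bits 1011110010010101001011010110 walk d0:-→d1:-→d2:-→d3:-→d4:-→d5:-→d6:-→d7:-→d8:-→d9:-→d10:-→d11:-→d12:-→d13:-→d14:-→d15:-→d16:-→d17:-→d18:-→d19:-→d20:-→d21:-→d22:-→d23:-→d24:-→d25:-→d26:-→d27:-→d28:H2 -> H2
  lookup 188.149.45.100: bits 1011110010010101001011010110 walk d0:-→d1:-→d2:-→d3:-→d4:-→d5:-→d6:-→d7:-→d8:-→d9:-→d10:-→d11:-→d12:-→d13:-→d14:-→d15:-→d16:-→d17:-→d18:-→d19:-→d20:-→d21:-→d22:-→d23:-→d24:-→d25:-→d26:-→d27:-→d28:H2 -> H2
  add 95.235.50.128/25 -> H3 at depth 25
  - 95.235.50.128/25 clear@25
  lookup 188.149.45.96: bits 1011110010010101001011010110 walk d0:-→d1:-→d2:-→d3:-→d4:-→d5:-→d6:-→d7:-→d8:-→d9:-→d10:-→d11:-→d12:-→d13:-→d14:-→d15:-→d16:-→d17:-→d18:-→d19:-→d20:-→d21:-→d22:-→d23:-→d24:-→d25:-→d26:-→d27:-→d28:H2 -> H2
  lookup 188.149.45.108: bits 1011110010010101001011010110 walk d0:-→d1:-→d2:-→d3:-→d4:-→d5:-→d6:-→d7:-→d8:-→d9:-→d10:-→d11:-→d12:-→d13:-→d14:-→d15:-→d16:-→d17:-→d18:-→d19:-→d20:-→d21:-→d22:-→d23:-→d24:-→d25:-→d26:-→d27:-→d28:H2 -> H2
  add 233.222.129.208/28 -> H5 at depth 28
  add 112.41.0.0/16 -> H2 at depth 16
  add 233.0.0.0/8 -> H4 at depth 8

== LOOKUPS ==
["H1","H4","H4","H4","H0","H3","H4","H0","H3","H4","H2","H2","H2","H2"]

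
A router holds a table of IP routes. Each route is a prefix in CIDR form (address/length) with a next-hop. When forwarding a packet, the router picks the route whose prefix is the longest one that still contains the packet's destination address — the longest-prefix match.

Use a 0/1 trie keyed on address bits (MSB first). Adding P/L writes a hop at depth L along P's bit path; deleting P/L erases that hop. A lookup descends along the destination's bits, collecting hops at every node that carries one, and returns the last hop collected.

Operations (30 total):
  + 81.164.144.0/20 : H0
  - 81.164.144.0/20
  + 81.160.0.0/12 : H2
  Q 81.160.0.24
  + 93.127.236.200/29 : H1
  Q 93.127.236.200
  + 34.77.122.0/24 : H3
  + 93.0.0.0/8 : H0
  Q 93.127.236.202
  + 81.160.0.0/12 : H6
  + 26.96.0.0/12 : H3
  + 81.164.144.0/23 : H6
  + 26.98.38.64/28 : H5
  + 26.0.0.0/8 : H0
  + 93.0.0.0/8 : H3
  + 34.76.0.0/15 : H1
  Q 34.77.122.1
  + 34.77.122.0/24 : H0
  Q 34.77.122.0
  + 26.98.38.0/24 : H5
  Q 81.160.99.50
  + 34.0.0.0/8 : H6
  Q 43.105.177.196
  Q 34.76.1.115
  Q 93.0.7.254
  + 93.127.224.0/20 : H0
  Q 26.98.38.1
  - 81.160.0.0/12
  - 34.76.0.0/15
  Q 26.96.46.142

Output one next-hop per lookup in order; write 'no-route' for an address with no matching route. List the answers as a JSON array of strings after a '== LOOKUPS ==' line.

Trace:
  + 81.164.144.0/20 (H0) depth=20
  del 81.164.144.0/20 (clear depth 20)
  + 81.160.0.0/12 (H2) depth=12
  Q 81.160.0.24: descend 0101000110100 ; hops seen [H2] ; pick H2
  + 93.127.236.200/29 (H1) depth=29
  Q 93.127.236.200: descend 01011101011111111110110011001 ; hops seen [H1] ; pick H1
  + 34.77.122.0/24 (H3) depth=24
  + 93.0.0.0/8 (H0) depth=8
  Q 93.127.236.202: descend 01011101011111111110110011001 ; hops seen [H0,H1] ; pick H1
  + 81.160.0.0/12 (H6) depth=12
  + 26.96.0.0/12 (H3) depth=12
  + 81.164.144.0/23 (H6) depth=23
  + 26.98.38.64/28 (H5) depth=28
  + 26.0.0.0/8 (H0) depth=8
  + 93.0.0.0/8 (H3) depth=8
  + 34.76.0.0/15 (H1) depth=15
  Q 34.77.122.1: descend 001000100100110101111010 ; hops seen [H1,H3] ; pick H3
  + 34.77.122.0/24 (H0) depth=24
  Q 34.77.122.0: descend 001000100100110101111010 ; hops seen [H1,H0] ; pick H0
  + 26.98.38.0/24 (H5) depth=24
  Q 81.160.99.50: descend 0101000110100 ; hops seen [H6] ; pick H6
  + 34.0.0.0/8 (H6) depth=8
  Q 43.105.177.196: descend 0010 ; hops seen [∅] ; pick no-route
  Q 34.76.1.115: descend 001000100100110 ; hops seen [H6,H1] ; pick H1
  Q 93.0.7.254: descend 010111010 ; hops seen [H3] ; pick H3
  + 93.127.224.0/20 (H0) depth=20
  Q 26.98.38.1: descend 0001101001100010001001100 ; hops seen [H0,H3,H5] ; pick H5
  del 81.160.0.0/12 (clear depth 12)
  del 34.76.0.0/15 (clear depth 15)
  Q 26.96.46.142: descend 00011010011000 ; hops seen [H0,H3] ; pick H3

== LOOKUPS ==
["H2","H1","H1","H3","H0","H6","no-route","H1","H3","H5","H3"]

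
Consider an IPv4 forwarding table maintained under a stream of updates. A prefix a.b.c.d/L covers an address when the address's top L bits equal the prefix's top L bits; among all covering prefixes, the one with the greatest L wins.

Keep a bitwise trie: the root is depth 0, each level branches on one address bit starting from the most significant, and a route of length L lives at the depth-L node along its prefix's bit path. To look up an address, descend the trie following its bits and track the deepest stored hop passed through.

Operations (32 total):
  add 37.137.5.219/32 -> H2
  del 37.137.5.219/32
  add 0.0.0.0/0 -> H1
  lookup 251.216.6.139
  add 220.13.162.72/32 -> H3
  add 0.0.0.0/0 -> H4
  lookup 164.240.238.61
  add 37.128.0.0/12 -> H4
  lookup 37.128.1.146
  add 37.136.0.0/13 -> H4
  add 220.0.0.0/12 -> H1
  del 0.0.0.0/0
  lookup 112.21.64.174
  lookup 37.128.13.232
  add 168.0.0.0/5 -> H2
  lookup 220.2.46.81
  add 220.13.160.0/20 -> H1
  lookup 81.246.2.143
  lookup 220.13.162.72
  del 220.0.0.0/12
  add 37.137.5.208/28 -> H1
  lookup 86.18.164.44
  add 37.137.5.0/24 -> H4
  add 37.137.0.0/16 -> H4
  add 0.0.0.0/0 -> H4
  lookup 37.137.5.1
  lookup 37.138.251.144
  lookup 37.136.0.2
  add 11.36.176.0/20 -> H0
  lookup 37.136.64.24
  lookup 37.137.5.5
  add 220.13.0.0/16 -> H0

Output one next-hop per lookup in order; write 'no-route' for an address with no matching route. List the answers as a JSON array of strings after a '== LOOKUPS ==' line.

Trace:
  add 37.137.5.219/32 -> H2 at depth 32
  del 37.137.5.219/32 (clear depth 32)
  add 0.0.0.0/0 -> H1 at depth 0
  Q 251.216.6.139: descend ε ; hops seen [H1] ; pick H1
  add 220.13.162.72/32 -> H3 at depth 32
  add 0.0.0.0/0 -> H4 at depth 0
  Q 164.240.238.61: descend 1 ; hops seen [H4] ; pick H4
  add 37.128.0.0/12 -> H4 at depth 12
  Q 37.128.1.146: descend 001001011000 ; hops seen [H4,H4] ; pick H4
  add 37.136.0.0/13 -> H4 at depth 13
  add 220.0.0.0/12 -> H1 at depth 12
  del 0.0.0.0/0 (clear depth 0)
  Q 112.21.64.174: descend 0 ; hops seen [∅] ; pick no-route
  Q 37.128.13.232: descend 001001011000 ; hops seen [H4] ; pick H4
  add 168.0.0.0/5 -> H2 at depth 5
  Q 220.2.46.81: descend 110111000000 ; hops seen [H1] ; pick H1
  add 220.13.160.0/20 -> H1 at depth 20
  Q 81.246.2.143: descend 0 ; hops seen [∅] ; pick no-route
  Q 220.13.162.72: descend 11011100000011011010001001001000 ; hops seen [H1,H1,H3] ; pick H3
  del 220.0.0.0/12 (clear depth 12)
  add 37.137.5.208/28 -> H1 at depth 28
  Q 86.18.164.44: descend 0 ; hops seen [∅] ; pick no-route
  add 37.137.5.0/24 -> H4 at depth 24
  add 37.137.0.0/16 -> H4 at depth 16
  add 0.0.0.0/0 -> H4 at depth 0
  Q 37.137.5.1: descend 001001011000100100000101 ; hops seen [H4,H4,H4,H4,H4] ; pick H4
  Q 37.138.251.144: descend 00100101100010 ; hops seen [H4,H4,H4] ; pick H4
  Q 37.136.0.2: descend 001001011000100 ; hops seen [H4,H4,H4] ; pick H4
  add 11.36.176.0/20 -> H0 at depth 20
  Q 37.136.64.24: descend 001001011000100 ; hops seen [H4,H4,H4] ; pick H4
  Q 37.137.5.5: descend 001001011000100100000101 ; hops seen [H4,H4,H4,H4,H4] ; pick H4
  add 220.13.0.0/16 -> H0 at depth 16

== LOOKUPS ==
["H1","H4","H4","no-route","H4","H1","no-route","H3","no-route","H4","H4","H4","H4","H4"]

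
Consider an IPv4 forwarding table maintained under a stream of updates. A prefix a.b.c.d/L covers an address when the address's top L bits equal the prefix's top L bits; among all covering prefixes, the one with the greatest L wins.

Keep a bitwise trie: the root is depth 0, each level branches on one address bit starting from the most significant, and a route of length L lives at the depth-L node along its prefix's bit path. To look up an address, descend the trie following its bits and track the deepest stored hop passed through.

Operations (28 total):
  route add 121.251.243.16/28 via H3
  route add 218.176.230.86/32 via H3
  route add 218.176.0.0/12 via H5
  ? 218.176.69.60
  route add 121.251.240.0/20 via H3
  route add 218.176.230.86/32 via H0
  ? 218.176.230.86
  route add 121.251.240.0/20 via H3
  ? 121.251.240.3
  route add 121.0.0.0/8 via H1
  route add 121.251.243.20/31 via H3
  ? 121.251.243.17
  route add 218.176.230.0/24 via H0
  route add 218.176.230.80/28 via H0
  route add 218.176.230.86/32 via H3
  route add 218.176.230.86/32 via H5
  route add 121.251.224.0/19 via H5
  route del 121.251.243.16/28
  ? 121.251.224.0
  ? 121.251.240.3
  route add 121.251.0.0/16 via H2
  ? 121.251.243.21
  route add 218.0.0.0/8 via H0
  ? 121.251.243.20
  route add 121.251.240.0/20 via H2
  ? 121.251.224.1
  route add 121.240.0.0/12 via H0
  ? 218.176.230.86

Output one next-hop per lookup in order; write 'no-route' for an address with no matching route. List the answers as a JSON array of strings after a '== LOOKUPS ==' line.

Process each operation:
  + 121.251.243.16/28 (H3) depth=28
  + 218.176.230.86/32 (H3) depth=32
  + 218.176.0.0/12 (H5) depth=12
  ? 218.176.69.60  path d0:-→d1:-→d2:-→d3:-→d4:-→d5:-→d6:-→d7:-→d8:-→d9:-→d10:-→d11:-→d12:H5→d13:-→d14:-→d15:-→d16:-  best=H5
  + 121.251.240.0/20 (H3) depth=20
  + 218.176.230.86/32 (H0) depth=32
  ? 218.176.230.86  path d0:-→d1:-→d2:-→d3:-→d4:-→d5:-→d6:-→d7:-→d8:-→d9:-→d10:-→d11:-→d12:H5→d13:-→d14:-→d15:-→d16:-→d17:-→d18:-→d19:-→d20:-→d21:-→d22:-→d23:-→d24:-→d25:-→d26:-→d27:-→d28:-→d29:-→d30:-→d31:-→d32:H0  best=H0
  + 121.251.240.0/20 (H3) depth=20
  ? 121.251.240.3  path d0:-→d1:-→d2:-→d3:-→d4:-→d5:-→d6:-→d7:-→d8:-→d9:-→d10:-→d11:-→d12:-→d13:-→d14:-→d15:-→d16:-→d17:-→d18:-→d19:-→d20:H3→d21:-→d22:-  best=H3
  + 121.0.0.0/8 (H1) depth=8
  + 121.251.243.20/31 (H3) depth=31
  ? 121.251.243.17  path d0:-→d1:-→d2:-→d3:-→d4:-→d5:-→d6:-→d7:-→d8:H1→d9:-→d10:-→d11:-→d12:-→d13:-→d14:-→d15:-→d16:-→d17:-→d18:-→d19:-→d20:H3→d21:-→d22:-→d23:-→d24:-→d25:-→d26:-→d27:-→d28:H3→d29:-  best=H3
  + 218.176.230.0/24 (H0) depth=24
  + 218.176.230.80/28 (H0) depth=28
  + 218.176.230.86/32 (H3) depth=32
  + 218.176.230.86/32 (H5) depth=32
  + 121.251.224.0/19 (H5) depth=19
  - 121.251.243.16/28 clear@28
  ? 121.251.224.0  path d0:-→d1:-→d2:-→d3:-→d4:-→d5:-→d6:-→d7:-→d8:H1→d9:-→d10:-→d11:-→d12:-→d13:-→d14:-→d15:-→d16:-→d17:-→d18:-→d19:H5  best=H5
  ? 121.251.240.3  path d0:-→d1:-→d2:-→d3:-→d4:-→d5:-→d6:-→d7:-→d8:H1→d9:-→d10:-→d11:-→d12:-→d13:-→d14:-→d15:-→d16:-→d17:-→d18:-→d19:H5→d20:H3→d21:-→d22:-  best=H3
  + 121.251.0.0/16 (H2) depth=16
  ? 121.251.243.21  path d0:-→d1:-→d2:-→d3:-→d4:-→d5:-→d6:-→d7:-→d8:H1→d9:-→d10:-→d11:-→d12:-→d13:-→d14:-→d15:-→d16:H2→d17:-→d18:-→d19:H5→d20:H3→d21:-→d22:-→d23:-→d24:-→d25:-→d26:-→d27:-→d28:-→d29:-→d30:-→d31:H3  best=H3
  + 218.0.0.0/8 (H0) depth=8
  ? 121.251.243.20  path d0:-→d1:-→d2:-→d3:-→d4:-→d5:-→d6:-→d7:-→d8:H1→d9:-→d10:-→d11:-→d12:-→d13:-→d14:-→d15:-→d16:H2→d17:-→d18:-→d19:H5→d20:H3→d21:-→d22:-→d23:-→d24:-→d25:-→d26:-→d27:-→d28:-→d29:-→d30:-→d31:H3  best=H3
  + 121.251.240.0/20 (H2) depth=20
  ? 121.251.224.1  path d0:-→d1:-→d2:-→d3:-→d4:-→d5:-→d6:-→d7:-→d8:H1→d9:-→d10:-→d11:-→d12:-→d13:-→d14:-→d15:-→d16:H2→d17:-→d18:-→d19:H5  best=H5
  + 121.240.0.0/12 (H0) depth=12
  ? 218.176.230.86  path d0:-→d1:-→d2:-→d3:-→d4:-→d5:-→d6:-→d7:-→d8:H0→d9:-→d10:-→d11:-→d12:H5→d13:-→d14:-→d15:-→d16:-→d17:-→d18:-→d19:-→d20:-→d21:-→d22:-→d23:-→d24:H0→d25:-→d26:-→d27:-→d28:H0→d29:-→d30:-→d31:-→d32:H5  best=H5

== LOOKUPS ==
["H5","H0","H3","H3","H5","H3","H3","H3","H5","H5"]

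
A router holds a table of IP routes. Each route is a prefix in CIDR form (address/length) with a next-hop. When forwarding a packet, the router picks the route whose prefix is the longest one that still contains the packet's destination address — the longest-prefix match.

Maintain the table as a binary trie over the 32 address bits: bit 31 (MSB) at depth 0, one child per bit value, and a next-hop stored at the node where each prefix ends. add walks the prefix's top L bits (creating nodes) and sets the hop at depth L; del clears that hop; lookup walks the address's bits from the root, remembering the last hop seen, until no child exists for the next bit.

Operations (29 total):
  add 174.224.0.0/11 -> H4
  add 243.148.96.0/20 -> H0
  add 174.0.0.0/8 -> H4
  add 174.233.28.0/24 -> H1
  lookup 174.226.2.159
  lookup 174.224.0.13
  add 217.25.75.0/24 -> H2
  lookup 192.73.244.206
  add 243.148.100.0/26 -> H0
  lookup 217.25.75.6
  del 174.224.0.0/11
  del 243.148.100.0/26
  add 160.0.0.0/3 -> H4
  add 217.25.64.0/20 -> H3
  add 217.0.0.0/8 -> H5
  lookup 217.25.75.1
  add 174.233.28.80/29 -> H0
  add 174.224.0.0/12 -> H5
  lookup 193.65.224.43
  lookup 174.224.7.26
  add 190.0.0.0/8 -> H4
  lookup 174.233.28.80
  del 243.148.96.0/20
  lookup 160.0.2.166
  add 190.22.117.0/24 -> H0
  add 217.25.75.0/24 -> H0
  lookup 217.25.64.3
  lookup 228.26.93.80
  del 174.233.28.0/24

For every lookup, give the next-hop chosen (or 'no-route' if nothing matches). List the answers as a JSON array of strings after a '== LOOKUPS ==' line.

Apply in order:
  + 174.224.0.0/11 (H4) depth=11
  + 243.148.96.0/20 (H0) depth=20
  + 174.0.0.0/8 (H4) depth=8
  + 174.233.28.0/24 (H1) depth=24
  lookup 174.226.2.159: bits 101011101110 walk d0:-→d1:-→d2:-→d3:-→d4:-→d5:-→d6:-→d7:-→d8:H4→d9:-→d10:-→d11:H4→d12:- -> H4
  lookup 174.224.0.13: bits 101011101110 walk d0:-→d1:-→d2:-→d3:-→d4:-→d5:-→d6:-→d7:-→d8:H4→d9:-→d10:-→d11:H4→d12:- -> H4
  + 217.25.75.0/24 (H2) depth=24
  lookup 192.73.244.206: bits 110 walk d0:-→d1:-→d2:-→d3:- -> no-route
  + 243.148.100.0/26 (H0) depth=26
  lookup 217.25.75.6: bits 110110010001100101001011 walk d0:-→d1:-→d2:-→d3:-→d4:-→d5:-→d6:-→d7:-→d8:-→d9:-→d10:-→d11:-→d12:-→d13:-→d14:-→d15:-→d16:-→d17:-→d18:-→d19:-→d20:-→d21:-→d22:-→d23:-→d24:H2 -> H2
  - 174.224.0.0/11 clear@11
  - 243.148.100.0/26 clear@26
  + 160.0.0.0/3 (H4) depth=3
  + 217.25.64.0/20 (H3) depth=20
  + 217.0.0.0/8 (H5) depth=8
  lookup 217.25.75.1: bits 110110010001100101001011 walk d0:-→d1:-→d2:-→d3:-→d4:-→d5:-→d6:-→d7:-→d8:H5→d9:-→d10:-→d11:-→d12:-→d13:-→d14:-→d15:-→d16:-→d17:-→d18:-→d19:-→d20:H3→d21:-→d22:-→d23:-→d24:H2 -> H2
  + 174.233.28.80/29 (H0) depth=29
  + 174.224.0.0/12 (H5) depth=12
  lookup 193.65.224.43: bits 110 walk d0:-→d1:-→d2:-→d3:- -> no-route
  lookup 174.224.7.26: bits 101011101110 walk d0:-→d1:-→d2:-→d3:H4→d4:-→d5:-→d6:-→d7:-→d8:H4→d9:-→d10:-→d11:-→d12:H5 -> H5
  + 190.0.0.0/8 (H4) depth=8
  lookup 174.233.28.80: bits 10101110111010010001110001010 walk d0:-→d1:-→d2:-→d3:H4→d4:-→d5:-→d6:-→d7:-→d8:H4→d9:-→d10:-→d11:-→d12:H5→d13:-→d14:-→d15:-→d16:-→d17:-→d18:-→d19:-→d20:-→d21:-→d22:-→d23:-→d24:H1→d25:-→d26:-→d27:-→d28:-→d29:H0 -> H0
  - 243.148.96.0/20 clear@20
  lookup 160.0.2.166: bits 1010 walk d0:-→d1:-→d2:-→d3:H4→d4:- -> H4
  + 190.22.117.0/24 (H0) depth=24
  + 217.25.75.0/24 (H0) depth=24
  lookup 217.25.64.3: bits 11011001000110010100 walk d0:-→d1:-→d2:-→d3:-→d4:-→d5:-→d6:-→d7:-→d8:H5→d9:-→d10:-→d11:-→d12:-→d13:-→d14:-→d15:-→d16:-→d17:-→d18:-→d19:-→d20:H3 -> H3
  lookup 228.26.93.80: bits 111 walk d0:-→d1:-→d2:-→d3:- -> no-route
  - 174.233.28.0/24 clear@24

== LOOKUPS ==
["H4","H4","no-route","H2","H2","no-route","H5","H0","H4","H3","no-route"]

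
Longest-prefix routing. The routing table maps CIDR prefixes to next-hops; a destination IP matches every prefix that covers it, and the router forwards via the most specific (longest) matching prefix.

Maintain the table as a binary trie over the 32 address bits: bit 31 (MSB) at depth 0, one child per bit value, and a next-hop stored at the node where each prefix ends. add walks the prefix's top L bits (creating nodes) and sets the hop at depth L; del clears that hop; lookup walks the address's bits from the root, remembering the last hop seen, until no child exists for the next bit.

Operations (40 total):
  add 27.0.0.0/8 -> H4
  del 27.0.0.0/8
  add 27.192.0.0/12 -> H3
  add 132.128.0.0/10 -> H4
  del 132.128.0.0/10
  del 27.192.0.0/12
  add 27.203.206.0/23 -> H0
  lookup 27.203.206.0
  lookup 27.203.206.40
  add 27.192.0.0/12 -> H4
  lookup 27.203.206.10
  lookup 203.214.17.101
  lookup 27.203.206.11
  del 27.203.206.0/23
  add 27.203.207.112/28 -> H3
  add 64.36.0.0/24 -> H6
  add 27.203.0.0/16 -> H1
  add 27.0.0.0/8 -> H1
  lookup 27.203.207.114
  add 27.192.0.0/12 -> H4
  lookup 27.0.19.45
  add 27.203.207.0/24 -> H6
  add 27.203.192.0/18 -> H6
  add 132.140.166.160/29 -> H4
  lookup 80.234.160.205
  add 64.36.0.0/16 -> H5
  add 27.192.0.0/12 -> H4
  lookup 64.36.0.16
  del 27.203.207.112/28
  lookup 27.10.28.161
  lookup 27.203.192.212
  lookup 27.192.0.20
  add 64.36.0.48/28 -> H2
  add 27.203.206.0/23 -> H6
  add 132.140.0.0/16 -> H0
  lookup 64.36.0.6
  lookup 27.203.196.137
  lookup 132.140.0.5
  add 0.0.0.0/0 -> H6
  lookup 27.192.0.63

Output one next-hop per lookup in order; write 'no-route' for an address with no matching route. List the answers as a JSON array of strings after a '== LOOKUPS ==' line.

Process each operation:
  add 27.0.0.0/8 -> H4 at depth 8
  - 27.0.0.0/8 clear@8
  add 27.192.0.0/12 -> H3 at depth 12
  add 132.128.0.0/10 -> H4 at depth 10
  - 132.128.0.0/10 clear@10
  - 27.192.0.0/12 clear@12
  add 27.203.206.0/23 -> H0 at depth 23
  Q 27.203.206.0: descend 00011011110010111100111 ; hops seen [H0] ; pick H0
  Q 27.203.206.40: descend 00011011110010111100111 ; hops seen [H0] ; pick H0
  add 27.192.0.0/12 -> H4 at depth 12
  Q 27.203.206.10: descend 00011011110010111100111 ; hops seen [H4,H0] ; pick H0
  Q 203.214.17.101: descend 1 ; hops seen [∅] ; pick no-route
  Q 27.203.206.11: descend 00011011110010111100111 ; hops seen [H4,H0] ; pick H0
  - 27.203.206.0/23 clear@23
  add 27.203.207.112/28 -> H3 at depth 28
  add 64.36.0.0/24 -> H6 at depth 24
  add 27.203.0.0/16 -> H1 at depth 16
  add 27.0.0.0/8 -> H1 at depth 8
  Q 27.203.207.114: descend 0001101111001011110011110111 ; hops seen [H1,H4,H1,H3] ; pick H3
  add 27.192.0.0/12 -> H4 at depth 12
  Q 27.0.19.45: descend 00011011 ; hops seen [H1] ; pick H1
  add 27.203.207.0/24 -> H6 at depth 24
  add 27.203.192.0/18 -> H6 at depth 18
  add 132.140.166.160/29 -> H4 at depth 29
  Q 80.234.160.205: descend 010 ; hops seen [∅] ; pick no-route
  add 64.36.0.0/16 -> H5 at depth 16
  add 27.192.0.0/12 -> H4 at depth 12
  Q 64.36.0.16: descend 010000000010010000000000 ; hops seen [H5,H6] ; pick H6
  - 27.203.207.112/28 clear@28
  Q 27.10.28.161: descend 00011011 ; hops seen [H1] ; pick H1
  Q 27.203.192.212: descend 00011011110010111100 ; hops seen [H1,H4,H1,H6] ; pick H6
  Q 27.192.0.20: descend 000110111100 ; hops seen [H1,H4] ; pick H4
  add 64.36.0.48/28 -> H2 at depth 28
  add 27.203.206.0/23 -> H6 at depth 23
  add 132.140.0.0/16 -> H0 at depth 16
  Q 64.36.0.6: descend 01000000001001000000000000 ; hops seen [H5,H6] ; pick H6
  Q 27.203.196.137: descend 00011011110010111100 ; hops seen [H1,H4,H1,H6] ; pick H6
  Q 132.140.0.5: descend 1000010010001100 ; hops seen [H0] ; pick H0
  add 0.0.0.0/0 -> H6 at depth 0
  Q 27.192.0.63: descend 000110111100 ; hops seen [H6,H1,H4] ; pick H4

== LOOKUPS ==
["H0","H0","H0","no-route","H0","H3","H1","no-route","H6","H1","H6","H4","H6","H6","H0","H4"]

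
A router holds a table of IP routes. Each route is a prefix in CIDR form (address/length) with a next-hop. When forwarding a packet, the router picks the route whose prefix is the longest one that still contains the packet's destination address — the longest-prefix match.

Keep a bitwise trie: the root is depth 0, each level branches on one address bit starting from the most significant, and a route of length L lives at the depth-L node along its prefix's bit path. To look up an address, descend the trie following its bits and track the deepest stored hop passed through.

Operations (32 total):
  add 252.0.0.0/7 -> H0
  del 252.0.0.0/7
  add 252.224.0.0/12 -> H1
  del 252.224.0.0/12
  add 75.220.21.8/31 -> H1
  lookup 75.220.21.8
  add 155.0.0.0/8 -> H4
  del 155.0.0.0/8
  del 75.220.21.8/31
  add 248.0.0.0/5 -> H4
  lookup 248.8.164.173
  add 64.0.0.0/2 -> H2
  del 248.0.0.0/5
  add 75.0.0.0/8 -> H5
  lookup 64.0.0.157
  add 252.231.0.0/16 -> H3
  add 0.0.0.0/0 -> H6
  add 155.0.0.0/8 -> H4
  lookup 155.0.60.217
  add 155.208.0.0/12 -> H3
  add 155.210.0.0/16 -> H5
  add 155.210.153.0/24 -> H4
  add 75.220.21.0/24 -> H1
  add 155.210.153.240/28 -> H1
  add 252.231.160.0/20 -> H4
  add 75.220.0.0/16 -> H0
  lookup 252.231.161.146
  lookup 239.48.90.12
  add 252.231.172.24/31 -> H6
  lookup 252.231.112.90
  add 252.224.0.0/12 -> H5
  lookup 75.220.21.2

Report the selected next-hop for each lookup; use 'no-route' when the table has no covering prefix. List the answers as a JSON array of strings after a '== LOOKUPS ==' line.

Trace:
  add 252.0.0.0/7 -> H0 at depth 7
  del 252.0.0.0/7 (clear depth 7)
  add 252.224.0.0/12 -> H1 at depth 12
  del 252.224.0.0/12 (clear depth 12)
  add 75.220.21.8/31 -> H1 at depth 31
  lookup 75.220.21.8: bits 0100101111011100000101010000100 walk d0:-→d1:-→d2:-→d3:-→d4:-→d5:-→d6:-→d7:-→d8:-→d9:-→d10:-→d11:-→d12:-→d13:-→d14:-→d15:-→d16:-→d17:-→d18:-→d19:-→d20:-→d21:-→d22:-→d23:-→d24:-→d25:-→d26:-→d27:-→d28:-→d29:-→d30:-→d31:H1 -> H1
  add 155.0.0.0/8 -> H4 at depth 8
  del 155.0.0.0/8 (clear depth 8)
  del 75.220.21.8/31 (clear depth 31)
  add 248.0.0.0/5 -> H4 at depth 5
  lookup 248.8.164.173: bits 11111 walk d0:-→d1:-→d2:-→d3:-→d4:-→d5:H4 -> H4
  add 64.0.0.0/2 -> H2 at depth 2
  del 248.0.0.0/5 (clear depth 5)
  add 75.0.0.0/8 -> H5 at depth 8
  lookup 64.0.0.157: bits 0100 walk d0:-→d1:-→d2:H2→d3:-→d4:- -> H2
  add 252.231.0.0/16 -> H3 at depth 16
  add 0.0.0.0/0 -> H6 at depth 0
  add 155.0.0.0/8 -> H4 at depth 8
  lookup 155.0.60.217: bits 10011011 walk d0:H6→d1:-→d2:-→d3:-→d4:-→d5:-→d6:-→d7:-→d8:H4 -> H4
  add 155.208.0.0/12 -> H3 at depth 12
  add 155.210.0.0/16 -> H5 at depth 16
  add 155.210.153.0/24 -> H4 at depth 24
  add 75.220.21.0/24 -> H1 at depth 24
  add 155.210.153.240/28 -> H1 at depth 28
  add 252.231.160.0/20 -> H4 at depth 20
  add 75.220.0.0/16 -> H0 at depth 16
  lookup 252.231.161.146: bits 11111100111001111010 walk d0:H6→d1:-→d2:-→d3:-→d4:-→d5:-→d6:-→d7:-→d8:-→d9:-→d10:-→d11:-→d12:-→d13:-→d14:-→d15:-→d16:H3→d17:-→d18:-→d19:-→d20:H4 -> H4
  lookup 239.48.90.12: bits 111 walk d0:H6→d1:-→d2:-→d3:- -> H6
  add 252.231.172.24/31 -> H6 at depth 31
  lookup 252.231.112.90: bits 1111110011100111 walk d0:H6→d1:-→d2:-→d3:-→d4:-→d5:-→d6:-→d7:-→d8:-→d9:-→d10:-→d11:-→d12:-→d13:-→d14:-→d15:-→d16:H3 -> H3
  add 252.224.0.0/12 -> H5 at depth 12
  lookup 75.220.21.2: bits 0100101111011100000101010000 walk d0:H6→d1:-→d2:H2→d3:-→d4:-→d5:-→d6:-→d7:-→d8:H5→d9:-→d10:-→d11:-→d12:-→d13:-→d14:-→d15:-→d16:H0→d17:-→d18:-→d19:-→d20:-→d21:-→d22:-→d23:-→d24:H1→d25:-→d26:-→d27:-→d28:- -> H1

== LOOKUPS ==
["H1","H4","H2","H4","H4","H6","H3","H1"]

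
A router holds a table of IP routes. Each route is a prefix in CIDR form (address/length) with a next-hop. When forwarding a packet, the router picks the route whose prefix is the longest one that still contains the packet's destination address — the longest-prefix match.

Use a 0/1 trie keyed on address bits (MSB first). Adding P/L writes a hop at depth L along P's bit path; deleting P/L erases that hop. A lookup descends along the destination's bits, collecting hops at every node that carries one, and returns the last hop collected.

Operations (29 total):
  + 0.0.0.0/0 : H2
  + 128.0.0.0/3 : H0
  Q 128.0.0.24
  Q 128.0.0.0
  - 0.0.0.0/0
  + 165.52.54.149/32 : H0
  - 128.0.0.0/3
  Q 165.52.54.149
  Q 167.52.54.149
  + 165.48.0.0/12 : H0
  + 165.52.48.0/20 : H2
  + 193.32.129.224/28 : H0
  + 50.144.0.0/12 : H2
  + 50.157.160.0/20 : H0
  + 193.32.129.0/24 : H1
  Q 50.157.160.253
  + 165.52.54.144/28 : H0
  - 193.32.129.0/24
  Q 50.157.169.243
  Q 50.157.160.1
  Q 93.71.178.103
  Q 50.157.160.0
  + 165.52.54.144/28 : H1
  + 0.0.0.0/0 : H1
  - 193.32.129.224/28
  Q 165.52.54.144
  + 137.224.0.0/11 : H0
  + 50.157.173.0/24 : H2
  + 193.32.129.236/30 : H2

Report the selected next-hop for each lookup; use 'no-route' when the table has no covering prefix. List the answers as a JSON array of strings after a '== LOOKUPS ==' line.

Apply in order:
  add 0.0.0.0/0 -> H2 at depth 0
  add 128.0.0.0/3 -> H0 at depth 3
  Q 128.0.0.24: descend 100 ; hops seen [H2,H0] ; pick H0
  Q 128.0.0.0: descend 100 ; hops seen [H2,H0] ; pick H0
  del 0.0.0.0/0 (clear depth 0)
  add 165.52.54.149/32 -> H0 at depth 32
  del 128.0.0.0/3 (clear depth 3)
  Q 165.52.54.149: descend 10100101001101000011011010010101 ; hops seen [H0] ; pick H0
  Q 167.52.54.149: descend 101001 ; hops seen [∅] ; pick no-route
  add 165.48.0.0/12 -> H0 at depth 12
  add 165.52.48.0/20 -> H2 at depth 20
  add 193.32.129.224/28 -> H0 at depth 28
  add 50.144.0.0/12 -> H2 at depth 12
  add 50.157.160.0/20 -> H0 at depth 20
  add 193.32.129.0/24 -> H1 at depth 24
  Q 50.157.160.253: descend 00110010100111011010 ; hops seen [H2,H0] ; pick H0
  add 165.52.54.144/28 -> H0 at depth 28
  del 193.32.129.0/24 (clear depth 24)
  Q 50.157.169.243: descend 00110010100111011010 ; hops seen [H2,H0] ; pick H0
  Q 50.157.160.1: descend 00110010100111011010 ; hops seen [H2,H0] ; pick H0
  Q 93.71.178.103: descend 0 ; hops seen [∅] ; pick no-route
  Q 50.157.160.0: descend 00110010100111011010 ; hops seen [H2,H0] ; pick H0
  add 165.52.54.144/28 -> H1 at depth 28
  add 0.0.0.0/0 -> H1 at depth 0
  del 193.32.129.224/28 (clear depth 28)
  Q 165.52.54.144: descend 10100101001101000011011010010 ; hops seen [H1,H0,H2,H1] ; pick H1
  add 137.224.0.0/11 -> H0 at depth 11
  add 50.157.173.0/24 -> H2 at depth 24
  add 193.32.129.236/30 -> H2 at depth 30

== LOOKUPS ==
["H0","H0","H0","no-route","H0","H0","H0","no-route","H0","H1"]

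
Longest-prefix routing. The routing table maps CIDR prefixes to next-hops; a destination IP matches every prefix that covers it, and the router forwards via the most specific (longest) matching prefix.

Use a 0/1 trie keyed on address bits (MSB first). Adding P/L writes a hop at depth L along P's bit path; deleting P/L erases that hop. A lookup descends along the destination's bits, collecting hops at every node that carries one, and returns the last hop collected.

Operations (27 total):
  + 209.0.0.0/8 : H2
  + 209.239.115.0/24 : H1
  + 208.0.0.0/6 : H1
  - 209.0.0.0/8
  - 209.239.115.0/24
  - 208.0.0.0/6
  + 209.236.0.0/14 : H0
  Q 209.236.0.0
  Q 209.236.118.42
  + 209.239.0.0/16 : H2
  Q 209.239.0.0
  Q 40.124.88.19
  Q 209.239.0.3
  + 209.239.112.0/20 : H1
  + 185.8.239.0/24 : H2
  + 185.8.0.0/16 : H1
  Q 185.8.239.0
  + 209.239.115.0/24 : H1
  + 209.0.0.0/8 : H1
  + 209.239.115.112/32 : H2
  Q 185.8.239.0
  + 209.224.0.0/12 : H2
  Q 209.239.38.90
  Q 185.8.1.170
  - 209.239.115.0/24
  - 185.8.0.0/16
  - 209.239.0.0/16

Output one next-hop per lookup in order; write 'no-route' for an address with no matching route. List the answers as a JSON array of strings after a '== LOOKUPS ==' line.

Process each operation:
  add 209.0.0.0/8 -> H2 at depth 8
  add 209.239.115.0/24 -> H1 at depth 24
  add 208.0.0.0/6 -> H1 at depth 6
  del 209.0.0.0/8 (clear depth 8)
  del 209.239.115.0/24 (clear depth 24)
  del 208.0.0.0/6 (clear depth 6)
  add 209.236.0.0/14 -> H0 at depth 14
  ? 209.236.0.0  path d0:-→d1:-→d2:-→d3:-→d4:-→d5:-→d6:-→d7:-→d8:-→d9:-→d10:-→d11:-→d12:-→d13:-→d14:H0  best=H0
  ? 209.236.118.42  path d0:-→d1:-→d2:-→d3:-→d4:-→d5:-→d6:-→d7:-→d8:-→d9:-→d10:-→d11:-→d12:-→d13:-→d14:H0  best=H0
  add 209.239.0.0/16 -> H2 at depth 16
  ? 209.239.0.0  path d0:-→d1:-→d2:-→d3:-→d4:-→d5:-→d6:-→d7:-→d8:-→d9:-→d10:-→d11:-→d12:-→d13:-→d14:H0→d15:-→d16:H2→d17:-  best=H2
  ? 40.124.88.19  path d0:-  best=no-route
  ? 209.239.0.3  path d0:-→d1:-→d2:-→d3:-→d4:-→d5:-→d6:-→d7:-→d8:-→d9:-→d10:-→d11:-→d12:-→d13:-→d14:H0→d15:-→d16:H2→d17:-  best=H2
  add 209.239.112.0/20 -> H1 at depth 20
  add 185.8.239.0/24 -> H2 at depth 24
  add 185.8.0.0/16 -> H1 at depth 16
  ? 185.8.239.0  path d0:-→d1:-→d2:-→d3:-→d4:-→d5:-→d6:-→d7:-→d8:-→d9:-→d10:-→d11:-→d12:-→d13:-→d14:-→d15:-→d16:H1→d17:-→d18:-→d19:-→d20:-→d21:-→d22:-→d23:-→d24:H2  best=H2
  add 209.239.115.0/24 -> H1 at depth 24
  add 209.0.0.0/8 -> H1 at depth 8
  add 209.239.115.112/32 -> H2 at depth 32
  ? 185.8.239.0  path d0:-→d1:-→d2:-→d3:-→d4:-→d5:-→d6:-→d7:-→d8:-→d9:-→d10:-→d11:-→d12:-→d13:-→d14:-→d15:-→d16:H1→d17:-→d18:-→d19:-→d20:-→d21:-→d22:-→d23:-→d24:H2  best=H2
  add 209.224.0.0/12 -> H2 at depth 12
  ? 209.239.38.90  path d0:-→d1:-→d2:-→d3:-→d4:-→d5:-→d6:-→d7:-→d8:H1→d9:-→d10:-→d11:-→d12:H2→d13:-→d14:H0→d15:-→d16:H2→d17:-  best=H2
  ? 185.8.1.170  path d0:-→d1:-→d2:-→d3:-→d4:-→d5:-→d6:-→d7:-→d8:-→d9:-→d10:-→d11:-→d12:-→d13:-→d14:-→d15:-→d16:H1  best=H1
  del 209.239.115.0/24 (clear depth 24)
  del 185.8.0.0/16 (clear depth 16)
  del 209.239.0.0/16 (clear depth 16)

== LOOKUPS ==
["H0","H0","H2","no-route","H2","H2","H2","H2","H1"]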